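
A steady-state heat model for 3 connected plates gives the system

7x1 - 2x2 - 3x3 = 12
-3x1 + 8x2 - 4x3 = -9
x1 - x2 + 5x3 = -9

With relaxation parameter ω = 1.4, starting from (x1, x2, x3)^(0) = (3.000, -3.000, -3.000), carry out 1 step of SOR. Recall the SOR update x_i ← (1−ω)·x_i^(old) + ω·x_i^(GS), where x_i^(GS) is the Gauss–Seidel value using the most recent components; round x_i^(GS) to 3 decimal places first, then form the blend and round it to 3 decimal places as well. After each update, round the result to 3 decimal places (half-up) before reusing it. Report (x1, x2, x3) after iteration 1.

(-1.801, -3.420, -1.774)

Iteration 1:
  x1: GS value = (12 - (-2)·-3.000 - (-3)·-3.000) / (7) = -0.429;  x1 ← (1−ω)·3.000 + ω·-0.429 = -1.801
  x2: GS value = (-9 - (-3)·-1.801 - (-4)·-3.000) / (8) = -3.300;  x2 ← (1−ω)·-3.000 + ω·-3.300 = -3.420
  x3: GS value = (-9 - (1)·-1.801 - (-1)·-3.420) / (5) = -2.124;  x3 ← (1−ω)·-3.000 + ω·-2.124 = -1.774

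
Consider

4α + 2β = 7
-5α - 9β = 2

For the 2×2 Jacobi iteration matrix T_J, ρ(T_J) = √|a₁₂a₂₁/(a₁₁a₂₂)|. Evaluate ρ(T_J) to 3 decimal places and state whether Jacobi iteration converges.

0.527

a₁₂a₂₁/(a₁₁a₂₂) = (2)·(-5) / ((4)·(-9)) = 0.277778
ρ = √|0.277778| = √0.277778 = 0.527
ρ < 1, so Jacobi converges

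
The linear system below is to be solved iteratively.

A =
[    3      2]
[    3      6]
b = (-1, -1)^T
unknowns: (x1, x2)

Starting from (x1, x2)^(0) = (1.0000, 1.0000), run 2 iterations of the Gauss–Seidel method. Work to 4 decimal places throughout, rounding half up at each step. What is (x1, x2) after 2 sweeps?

Iteration 1:
  x1 = (-1 - (2)·1.0000) / (3) = -1.0000
  x2 = (-1 - (3)·-1.0000) / (6) = 0.3333
Iteration 2:
  x1 = (-1 - (2)·0.3333) / (3) = -0.5555
  x2 = (-1 - (3)·-0.5555) / (6) = 0.1111

(-0.5555, 0.1111)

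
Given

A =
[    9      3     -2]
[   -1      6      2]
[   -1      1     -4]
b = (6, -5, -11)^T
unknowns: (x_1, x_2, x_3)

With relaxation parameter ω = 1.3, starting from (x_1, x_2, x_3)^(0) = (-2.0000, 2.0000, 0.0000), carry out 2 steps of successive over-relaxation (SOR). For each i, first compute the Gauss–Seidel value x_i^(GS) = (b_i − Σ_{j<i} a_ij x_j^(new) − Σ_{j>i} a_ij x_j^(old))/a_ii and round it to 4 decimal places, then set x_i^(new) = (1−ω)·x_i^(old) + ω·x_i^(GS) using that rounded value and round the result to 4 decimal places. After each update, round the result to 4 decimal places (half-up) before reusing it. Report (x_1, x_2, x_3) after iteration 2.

Iteration 1:
  x_1: GS value = (6 - (3)·2.0000 - (-2)·0.0000) / (9) = 0.0000;  x_1 ← (1−ω)·-2.0000 + ω·0.0000 = 0.6000
  x_2: GS value = (-5 - (-1)·0.6000 - (2)·0.0000) / (6) = -0.7333;  x_2 ← (1−ω)·2.0000 + ω·-0.7333 = -1.5533
  x_3: GS value = (-11 - (-1)·0.6000 - (1)·-1.5533) / (-4) = 2.2117;  x_3 ← (1−ω)·0.0000 + ω·2.2117 = 2.8752
Iteration 2:
  x_1: GS value = (6 - (3)·-1.5533 - (-2)·2.8752) / (9) = 1.8234;  x_1 ← (1−ω)·0.6000 + ω·1.8234 = 2.1904
  x_2: GS value = (-5 - (-1)·2.1904 - (2)·2.8752) / (6) = -1.4267;  x_2 ← (1−ω)·-1.5533 + ω·-1.4267 = -1.3887
  x_3: GS value = (-11 - (-1)·2.1904 - (1)·-1.3887) / (-4) = 1.8552;  x_3 ← (1−ω)·2.8752 + ω·1.8552 = 1.5492

(2.1904, -1.3887, 1.5492)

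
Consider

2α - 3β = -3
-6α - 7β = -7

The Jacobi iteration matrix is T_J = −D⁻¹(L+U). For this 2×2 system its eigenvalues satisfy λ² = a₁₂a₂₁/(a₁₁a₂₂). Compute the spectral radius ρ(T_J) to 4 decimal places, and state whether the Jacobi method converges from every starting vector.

1.1339

a₁₂a₂₁/(a₁₁a₂₂) = (-3)·(-6) / ((2)·(-7)) = -1.285714
ρ = √|-1.285714| = √1.285714 = 1.1339
ρ > 1, so Jacobi diverges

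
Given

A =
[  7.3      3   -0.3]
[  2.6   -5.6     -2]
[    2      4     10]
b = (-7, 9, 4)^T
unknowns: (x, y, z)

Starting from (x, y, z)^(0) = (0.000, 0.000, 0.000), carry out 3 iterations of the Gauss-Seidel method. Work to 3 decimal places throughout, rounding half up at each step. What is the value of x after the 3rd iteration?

Iteration 1:
  x = (-7 - (3)·0.000 - (-0.3)·0.000) / (7.3) = -0.959
  y = (9 - (2.6)·-0.959 - (-2)·0.000) / (-5.6) = -2.052
  z = (4 - (2)·-0.959 - (4)·-2.052) / (10) = 1.413
Iteration 2:
  x = (-7 - (3)·-2.052 - (-0.3)·1.413) / (7.3) = -0.058
  y = (9 - (2.6)·-0.058 - (-2)·1.413) / (-5.6) = -2.139
  z = (4 - (2)·-0.058 - (4)·-2.139) / (10) = 1.267
Iteration 3:
  x = (-7 - (3)·-2.139 - (-0.3)·1.267) / (7.3) = -0.028
  y = (9 - (2.6)·-0.028 - (-2)·1.267) / (-5.6) = -2.073
  z = (4 - (2)·-0.028 - (4)·-2.073) / (10) = 1.235

-0.028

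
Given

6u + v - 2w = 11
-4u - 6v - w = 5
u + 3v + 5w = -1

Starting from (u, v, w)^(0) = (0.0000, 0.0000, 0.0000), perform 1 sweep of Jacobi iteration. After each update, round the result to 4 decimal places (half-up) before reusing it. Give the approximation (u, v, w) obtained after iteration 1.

Iteration 1:
  u = (11 - (1)·0.0000 - (-2)·0.0000) / (6) = 1.8333
  v = (5 - (-4)·0.0000 - (-1)·0.0000) / (-6) = -0.8333
  w = (-1 - (1)·0.0000 - (3)·0.0000) / (5) = -0.2000

(1.8333, -0.8333, -0.2000)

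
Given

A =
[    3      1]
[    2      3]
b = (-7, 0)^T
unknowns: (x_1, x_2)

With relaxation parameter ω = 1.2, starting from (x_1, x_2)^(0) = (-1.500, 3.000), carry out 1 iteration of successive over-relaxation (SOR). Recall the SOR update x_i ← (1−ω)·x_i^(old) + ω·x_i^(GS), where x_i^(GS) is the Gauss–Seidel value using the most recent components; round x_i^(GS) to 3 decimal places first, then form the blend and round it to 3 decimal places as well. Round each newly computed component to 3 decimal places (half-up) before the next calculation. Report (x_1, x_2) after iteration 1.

Iteration 1:
  x_1: GS value = (-7 - (1)·3.000) / (3) = -3.333;  x_1 ← (1−ω)·-1.500 + ω·-3.333 = -3.700
  x_2: GS value = (0 - (2)·-3.700) / (3) = 2.467;  x_2 ← (1−ω)·3.000 + ω·2.467 = 2.360

(-3.700, 2.360)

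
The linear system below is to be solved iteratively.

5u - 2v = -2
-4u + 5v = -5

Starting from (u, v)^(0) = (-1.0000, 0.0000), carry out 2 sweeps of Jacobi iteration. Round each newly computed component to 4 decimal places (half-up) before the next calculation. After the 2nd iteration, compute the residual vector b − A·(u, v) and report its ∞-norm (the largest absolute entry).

Iteration 1:
  u = (-2 - (-2)·0.0000) / (5) = -0.4000
  v = (-5 - (-4)·-1.0000) / (5) = -1.8000
Iteration 2:
  u = (-2 - (-2)·-1.8000) / (5) = -1.1200
  v = (-5 - (-4)·-0.4000) / (5) = -1.3200
Residual b − A·x = (0.9600, -2.8800); ∞-norm = 2.8800

2.8800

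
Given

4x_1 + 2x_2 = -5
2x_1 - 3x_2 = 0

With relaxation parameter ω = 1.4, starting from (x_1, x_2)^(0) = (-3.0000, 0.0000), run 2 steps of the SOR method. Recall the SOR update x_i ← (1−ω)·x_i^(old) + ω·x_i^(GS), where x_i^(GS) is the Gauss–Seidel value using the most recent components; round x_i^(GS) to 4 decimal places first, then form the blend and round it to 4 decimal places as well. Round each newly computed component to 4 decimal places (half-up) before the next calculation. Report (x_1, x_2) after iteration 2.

Iteration 1:
  x_1: GS value = (-5 - (2)·0.0000) / (4) = -1.2500;  x_1 ← (1−ω)·-3.0000 + ω·-1.2500 = -0.5500
  x_2: GS value = (0 - (2)·-0.5500) / (-3) = -0.3667;  x_2 ← (1−ω)·0.0000 + ω·-0.3667 = -0.5134
Iteration 2:
  x_1: GS value = (-5 - (2)·-0.5134) / (4) = -0.9933;  x_1 ← (1−ω)·-0.5500 + ω·-0.9933 = -1.1706
  x_2: GS value = (0 - (2)·-1.1706) / (-3) = -0.7804;  x_2 ← (1−ω)·-0.5134 + ω·-0.7804 = -0.8872

(-1.1706, -0.8872)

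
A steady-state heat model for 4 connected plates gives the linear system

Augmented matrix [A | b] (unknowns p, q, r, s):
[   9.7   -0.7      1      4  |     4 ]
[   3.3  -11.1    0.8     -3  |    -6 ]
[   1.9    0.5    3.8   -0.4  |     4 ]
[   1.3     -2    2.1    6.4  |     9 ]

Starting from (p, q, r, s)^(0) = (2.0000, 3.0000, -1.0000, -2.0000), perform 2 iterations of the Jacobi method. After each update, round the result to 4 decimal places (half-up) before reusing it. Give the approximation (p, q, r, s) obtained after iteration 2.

Iteration 1:
  p = (4 - (-0.7)·3.0000 - (1)·-1.0000 - (4)·-2.0000) / (9.7) = 1.5567
  q = (-6 - (3.3)·2.0000 - (0.8)·-1.0000 - (-3)·-2.0000) / (-11.1) = 1.6036
  r = (4 - (1.9)·2.0000 - (0.5)·3.0000 - (-0.4)·-2.0000) / (3.8) = -0.5526
  s = (9 - (1.3)·2.0000 - (-2)·3.0000 - (2.1)·-1.0000) / (6.4) = 2.2656
Iteration 2:
  p = (4 - (-0.7)·1.6036 - (1)·-0.5526 - (4)·2.2656) / (9.7) = -0.3492
  q = (-6 - (3.3)·1.5567 - (0.8)·-0.5526 - (-3)·2.2656) / (-11.1) = 0.3512
  r = (4 - (1.9)·1.5567 - (0.5)·1.6036 - (-0.4)·2.2656) / (3.8) = 0.3018
  s = (9 - (1.3)·1.5567 - (-2)·1.6036 - (2.1)·-0.5526) / (6.4) = 1.7725

(-0.3492, 0.3512, 0.3018, 1.7725)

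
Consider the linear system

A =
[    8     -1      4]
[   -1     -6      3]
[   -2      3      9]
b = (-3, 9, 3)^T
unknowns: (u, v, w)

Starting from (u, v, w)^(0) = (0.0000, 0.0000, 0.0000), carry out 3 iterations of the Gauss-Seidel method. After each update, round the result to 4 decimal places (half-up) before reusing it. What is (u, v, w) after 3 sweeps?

Iteration 1:
  u = (-3 - (-1)·0.0000 - (4)·0.0000) / (8) = -0.3750
  v = (9 - (-1)·-0.3750 - (3)·0.0000) / (-6) = -1.4375
  w = (3 - (-2)·-0.3750 - (3)·-1.4375) / (9) = 0.7292
Iteration 2:
  u = (-3 - (-1)·-1.4375 - (4)·0.7292) / (8) = -0.9193
  v = (9 - (-1)·-0.9193 - (3)·0.7292) / (-6) = -0.9822
  w = (3 - (-2)·-0.9193 - (3)·-0.9822) / (9) = 0.4564
Iteration 3:
  u = (-3 - (-1)·-0.9822 - (4)·0.4564) / (8) = -0.7260
  v = (9 - (-1)·-0.7260 - (3)·0.4564) / (-6) = -1.1508
  w = (3 - (-2)·-0.7260 - (3)·-1.1508) / (9) = 0.5556

(-0.7260, -1.1508, 0.5556)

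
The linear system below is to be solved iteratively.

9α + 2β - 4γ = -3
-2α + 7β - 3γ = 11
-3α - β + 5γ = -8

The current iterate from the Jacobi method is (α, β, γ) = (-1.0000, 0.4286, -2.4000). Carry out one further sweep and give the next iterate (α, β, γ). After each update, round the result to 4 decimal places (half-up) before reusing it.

(-1.4952, 0.2571, -2.1143)

One sweep:
  α = (-3 - (2)·0.4286 - (-4)·-2.4000) / (9) = -1.4952
  β = (11 - (-2)·-1.0000 - (-3)·-2.4000) / (7) = 0.2571
  γ = (-8 - (-3)·-1.0000 - (-1)·0.4286) / (5) = -2.1143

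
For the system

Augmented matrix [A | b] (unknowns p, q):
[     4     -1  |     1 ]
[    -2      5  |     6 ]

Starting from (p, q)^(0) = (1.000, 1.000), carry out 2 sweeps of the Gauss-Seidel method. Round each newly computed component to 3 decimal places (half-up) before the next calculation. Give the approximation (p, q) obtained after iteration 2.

Iteration 1:
  p = (1 - (-1)·1.000) / (4) = 0.500
  q = (6 - (-2)·0.500) / (5) = 1.400
Iteration 2:
  p = (1 - (-1)·1.400) / (4) = 0.600
  q = (6 - (-2)·0.600) / (5) = 1.440

(0.600, 1.440)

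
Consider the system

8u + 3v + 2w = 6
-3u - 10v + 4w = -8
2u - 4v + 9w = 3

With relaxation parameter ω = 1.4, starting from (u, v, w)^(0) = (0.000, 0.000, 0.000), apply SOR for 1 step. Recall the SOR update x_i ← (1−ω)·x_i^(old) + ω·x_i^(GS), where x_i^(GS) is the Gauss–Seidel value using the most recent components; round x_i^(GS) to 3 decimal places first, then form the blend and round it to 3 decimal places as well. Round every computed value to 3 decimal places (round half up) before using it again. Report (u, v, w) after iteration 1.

(1.050, 0.679, 0.563)

Iteration 1:
  u: GS value = (6 - (3)·0.000 - (2)·0.000) / (8) = 0.750;  u ← (1−ω)·0.000 + ω·0.750 = 1.050
  v: GS value = (-8 - (-3)·1.050 - (4)·0.000) / (-10) = 0.485;  v ← (1−ω)·0.000 + ω·0.485 = 0.679
  w: GS value = (3 - (2)·1.050 - (-4)·0.679) / (9) = 0.402;  w ← (1−ω)·0.000 + ω·0.402 = 0.563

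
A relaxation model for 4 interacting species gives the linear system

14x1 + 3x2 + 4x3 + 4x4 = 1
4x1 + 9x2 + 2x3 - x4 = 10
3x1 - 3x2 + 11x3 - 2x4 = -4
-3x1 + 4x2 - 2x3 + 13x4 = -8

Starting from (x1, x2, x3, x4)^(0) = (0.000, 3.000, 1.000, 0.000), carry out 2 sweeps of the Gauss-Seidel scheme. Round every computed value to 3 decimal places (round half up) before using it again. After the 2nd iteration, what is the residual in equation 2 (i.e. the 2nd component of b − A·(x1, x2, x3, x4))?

1.373

Iteration 1:
  x1 = (1 - (3)·3.000 - (4)·1.000 - (4)·0.000) / (14) = -0.857
  x2 = (10 - (4)·-0.857 - (2)·1.000 - (-1)·0.000) / (9) = 1.270
  x3 = (-4 - (3)·-0.857 - (-3)·1.270 - (-2)·0.000) / (11) = 0.216
  x4 = (-8 - (-3)·-0.857 - (4)·1.270 - (-2)·0.216) / (13) = -1.171
Iteration 2:
  x1 = (1 - (3)·1.270 - (4)·0.216 - (4)·-1.171) / (14) = 0.072
  x2 = (10 - (4)·0.072 - (2)·0.216 - (-1)·-1.171) / (9) = 0.901
  x3 = (-4 - (3)·0.072 - (-3)·0.901 - (-2)·-1.171) / (11) = -0.350
  x4 = (-8 - (-3)·0.072 - (4)·0.901 - (-2)·-0.350) / (13) = -0.930
Residual b − A·x = (2.409, 1.373, 0.477, 0.002)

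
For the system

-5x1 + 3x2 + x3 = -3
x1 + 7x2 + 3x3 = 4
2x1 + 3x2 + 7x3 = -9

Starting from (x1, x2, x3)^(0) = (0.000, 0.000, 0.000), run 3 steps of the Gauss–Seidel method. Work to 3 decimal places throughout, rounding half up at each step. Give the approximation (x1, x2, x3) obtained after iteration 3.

Iteration 1:
  x1 = (-3 - (3)·0.000 - (1)·0.000) / (-5) = 0.600
  x2 = (4 - (1)·0.600 - (3)·0.000) / (7) = 0.486
  x3 = (-9 - (2)·0.600 - (3)·0.486) / (7) = -1.665
Iteration 2:
  x1 = (-3 - (3)·0.486 - (1)·-1.665) / (-5) = 0.559
  x2 = (4 - (1)·0.559 - (3)·-1.665) / (7) = 1.205
  x3 = (-9 - (2)·0.559 - (3)·1.205) / (7) = -1.962
Iteration 3:
  x1 = (-3 - (3)·1.205 - (1)·-1.962) / (-5) = 0.931
  x2 = (4 - (1)·0.931 - (3)·-1.962) / (7) = 1.279
  x3 = (-9 - (2)·0.931 - (3)·1.279) / (7) = -2.100

(0.931, 1.279, -2.100)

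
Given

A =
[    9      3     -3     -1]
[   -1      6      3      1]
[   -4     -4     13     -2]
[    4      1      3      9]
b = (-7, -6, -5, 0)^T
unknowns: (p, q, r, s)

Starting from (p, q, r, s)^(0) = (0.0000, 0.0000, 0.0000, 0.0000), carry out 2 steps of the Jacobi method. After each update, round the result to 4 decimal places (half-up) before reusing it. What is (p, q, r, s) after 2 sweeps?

(-0.5726, -0.9373, -0.9316, 0.5850)

Iteration 1:
  p = (-7 - (3)·0.0000 - (-3)·0.0000 - (-1)·0.0000) / (9) = -0.7778
  q = (-6 - (-1)·0.0000 - (3)·0.0000 - (1)·0.0000) / (6) = -1.0000
  r = (-5 - (-4)·0.0000 - (-4)·0.0000 - (-2)·0.0000) / (13) = -0.3846
  s = (0 - (4)·0.0000 - (1)·0.0000 - (3)·0.0000) / (9) = 0.0000
Iteration 2:
  p = (-7 - (3)·-1.0000 - (-3)·-0.3846 - (-1)·0.0000) / (9) = -0.5726
  q = (-6 - (-1)·-0.7778 - (3)·-0.3846 - (1)·0.0000) / (6) = -0.9373
  r = (-5 - (-4)·-0.7778 - (-4)·-1.0000 - (-2)·0.0000) / (13) = -0.9316
  s = (0 - (4)·-0.7778 - (1)·-1.0000 - (3)·-0.3846) / (9) = 0.5850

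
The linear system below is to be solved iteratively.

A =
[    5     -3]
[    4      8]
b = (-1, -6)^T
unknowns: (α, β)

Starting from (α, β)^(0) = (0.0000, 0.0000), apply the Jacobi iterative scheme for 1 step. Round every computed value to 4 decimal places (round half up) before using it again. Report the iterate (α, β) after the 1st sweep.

(-0.2000, -0.7500)

Iteration 1:
  α = (-1 - (-3)·0.0000) / (5) = -0.2000
  β = (-6 - (4)·0.0000) / (8) = -0.7500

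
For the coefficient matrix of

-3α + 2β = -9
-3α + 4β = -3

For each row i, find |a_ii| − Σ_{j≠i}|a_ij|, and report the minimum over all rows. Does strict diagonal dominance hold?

1

row 1: |-3| − (2) = 1
row 2: |4| − (3) = 1
minimum over rows = 1 → strictly diagonally dominant (convergence guaranteed)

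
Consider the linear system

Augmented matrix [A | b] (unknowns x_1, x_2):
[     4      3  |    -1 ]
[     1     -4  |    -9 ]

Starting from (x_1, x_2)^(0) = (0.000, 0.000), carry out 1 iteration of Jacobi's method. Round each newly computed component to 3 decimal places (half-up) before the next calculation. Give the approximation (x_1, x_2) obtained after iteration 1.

(-0.250, 2.250)

Iteration 1:
  x_1 = (-1 - (3)·0.000) / (4) = -0.250
  x_2 = (-9 - (1)·0.000) / (-4) = 2.250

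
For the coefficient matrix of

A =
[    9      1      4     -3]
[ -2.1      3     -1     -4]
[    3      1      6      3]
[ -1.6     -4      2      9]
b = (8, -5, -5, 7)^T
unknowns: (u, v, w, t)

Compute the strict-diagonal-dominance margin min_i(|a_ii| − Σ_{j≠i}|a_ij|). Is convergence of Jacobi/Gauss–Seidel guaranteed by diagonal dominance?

row 1: |9| − (1+4+3) = 1
row 2: |3| − (2.1+1+4) = -4.1
row 3: |6| − (3+1+3) = -1
row 4: |9| − (1.6+4+2) = 1.4
minimum over rows = -4.1 → not strictly diagonally dominant

-4.1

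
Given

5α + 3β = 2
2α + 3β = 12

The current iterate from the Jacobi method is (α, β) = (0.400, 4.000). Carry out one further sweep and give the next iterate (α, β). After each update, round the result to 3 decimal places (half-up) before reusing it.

One sweep:
  α = (2 - (3)·4.000) / (5) = -2.000
  β = (12 - (2)·0.400) / (3) = 3.733

(-2.000, 3.733)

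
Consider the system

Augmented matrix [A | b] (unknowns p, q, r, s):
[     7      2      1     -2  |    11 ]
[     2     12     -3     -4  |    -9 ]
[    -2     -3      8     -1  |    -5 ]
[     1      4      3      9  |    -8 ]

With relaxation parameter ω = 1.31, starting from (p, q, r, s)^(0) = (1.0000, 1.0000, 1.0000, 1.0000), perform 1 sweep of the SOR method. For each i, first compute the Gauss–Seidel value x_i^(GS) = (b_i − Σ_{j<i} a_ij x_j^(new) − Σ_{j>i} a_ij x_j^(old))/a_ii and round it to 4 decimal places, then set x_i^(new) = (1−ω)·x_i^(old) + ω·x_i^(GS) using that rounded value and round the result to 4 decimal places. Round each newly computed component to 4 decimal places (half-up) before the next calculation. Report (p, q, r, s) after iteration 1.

(1.5615, -0.8692, -0.8806, -0.8111)

Iteration 1:
  p: GS value = (11 - (2)·1.0000 - (1)·1.0000 - (-2)·1.0000) / (7) = 1.4286;  p ← (1−ω)·1.0000 + ω·1.4286 = 1.5615
  q: GS value = (-9 - (2)·1.5615 - (-3)·1.0000 - (-4)·1.0000) / (12) = -0.4269;  q ← (1−ω)·1.0000 + ω·-0.4269 = -0.8692
  r: GS value = (-5 - (-2)·1.5615 - (-3)·-0.8692 - (-1)·1.0000) / (8) = -0.4356;  r ← (1−ω)·1.0000 + ω·-0.4356 = -0.8806
  s: GS value = (-8 - (1)·1.5615 - (4)·-0.8692 - (3)·-0.8806) / (9) = -0.3825;  s ← (1−ω)·1.0000 + ω·-0.3825 = -0.8111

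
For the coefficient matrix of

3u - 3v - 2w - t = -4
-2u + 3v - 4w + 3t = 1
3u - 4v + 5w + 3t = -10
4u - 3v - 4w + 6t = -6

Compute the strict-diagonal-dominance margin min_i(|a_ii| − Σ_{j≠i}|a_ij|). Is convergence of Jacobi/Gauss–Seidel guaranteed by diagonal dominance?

row 1: |3| − (3+2+1) = -3
row 2: |3| − (2+4+3) = -6
row 3: |5| − (3+4+3) = -5
row 4: |6| − (4+3+4) = -5
minimum over rows = -6 → not strictly diagonally dominant

-6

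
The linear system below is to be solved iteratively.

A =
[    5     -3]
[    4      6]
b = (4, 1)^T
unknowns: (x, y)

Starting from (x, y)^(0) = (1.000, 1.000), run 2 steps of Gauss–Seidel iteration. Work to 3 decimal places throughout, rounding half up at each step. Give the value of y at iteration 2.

-0.060

Iteration 1:
  x = (4 - (-3)·1.000) / (5) = 1.400
  y = (1 - (4)·1.400) / (6) = -0.767
Iteration 2:
  x = (4 - (-3)·-0.767) / (5) = 0.340
  y = (1 - (4)·0.340) / (6) = -0.060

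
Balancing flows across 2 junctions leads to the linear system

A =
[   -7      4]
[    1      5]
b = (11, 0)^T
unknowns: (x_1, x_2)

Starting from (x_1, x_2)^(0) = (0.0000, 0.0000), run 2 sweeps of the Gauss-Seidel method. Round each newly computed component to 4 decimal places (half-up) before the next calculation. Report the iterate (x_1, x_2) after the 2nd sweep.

Iteration 1:
  x_1 = (11 - (4)·0.0000) / (-7) = -1.5714
  x_2 = (0 - (1)·-1.5714) / (5) = 0.3143
Iteration 2:
  x_1 = (11 - (4)·0.3143) / (-7) = -1.3918
  x_2 = (0 - (1)·-1.3918) / (5) = 0.2784

(-1.3918, 0.2784)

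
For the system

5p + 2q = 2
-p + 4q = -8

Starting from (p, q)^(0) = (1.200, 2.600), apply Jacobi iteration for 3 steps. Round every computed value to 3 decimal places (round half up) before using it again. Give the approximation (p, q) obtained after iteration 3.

(1.264, -1.730)

Iteration 1:
  p = (2 - (2)·2.600) / (5) = -0.640
  q = (-8 - (-1)·1.200) / (4) = -1.700
Iteration 2:
  p = (2 - (2)·-1.700) / (5) = 1.080
  q = (-8 - (-1)·-0.640) / (4) = -2.160
Iteration 3:
  p = (2 - (2)·-2.160) / (5) = 1.264
  q = (-8 - (-1)·1.080) / (4) = -1.730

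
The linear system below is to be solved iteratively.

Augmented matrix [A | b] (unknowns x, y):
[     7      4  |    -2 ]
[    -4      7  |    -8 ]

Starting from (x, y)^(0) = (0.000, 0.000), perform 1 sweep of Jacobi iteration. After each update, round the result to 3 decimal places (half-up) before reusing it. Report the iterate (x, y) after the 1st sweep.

Iteration 1:
  x = (-2 - (4)·0.000) / (7) = -0.286
  y = (-8 - (-4)·0.000) / (7) = -1.143

(-0.286, -1.143)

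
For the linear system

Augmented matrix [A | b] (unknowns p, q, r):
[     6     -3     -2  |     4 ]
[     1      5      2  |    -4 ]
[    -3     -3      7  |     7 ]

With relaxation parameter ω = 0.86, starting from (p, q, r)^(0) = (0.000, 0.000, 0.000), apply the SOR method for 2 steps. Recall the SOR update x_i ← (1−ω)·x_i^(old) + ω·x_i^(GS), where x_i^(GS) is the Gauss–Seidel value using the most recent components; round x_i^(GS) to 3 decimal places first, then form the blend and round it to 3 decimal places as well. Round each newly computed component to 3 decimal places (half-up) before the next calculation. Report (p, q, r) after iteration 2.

Iteration 1:
  p: GS value = (4 - (-3)·0.000 - (-2)·0.000) / (6) = 0.667;  p ← (1−ω)·0.000 + ω·0.667 = 0.574
  q: GS value = (-4 - (1)·0.574 - (2)·0.000) / (5) = -0.915;  q ← (1−ω)·0.000 + ω·-0.915 = -0.787
  r: GS value = (7 - (-3)·0.574 - (-3)·-0.787) / (7) = 0.909;  r ← (1−ω)·0.000 + ω·0.909 = 0.782
Iteration 2:
  p: GS value = (4 - (-3)·-0.787 - (-2)·0.782) / (6) = 0.534;  p ← (1−ω)·0.574 + ω·0.534 = 0.540
  q: GS value = (-4 - (1)·0.540 - (2)·0.782) / (5) = -1.221;  q ← (1−ω)·-0.787 + ω·-1.221 = -1.160
  r: GS value = (7 - (-3)·0.540 - (-3)·-1.160) / (7) = 0.734;  r ← (1−ω)·0.782 + ω·0.734 = 0.741

(0.540, -1.160, 0.741)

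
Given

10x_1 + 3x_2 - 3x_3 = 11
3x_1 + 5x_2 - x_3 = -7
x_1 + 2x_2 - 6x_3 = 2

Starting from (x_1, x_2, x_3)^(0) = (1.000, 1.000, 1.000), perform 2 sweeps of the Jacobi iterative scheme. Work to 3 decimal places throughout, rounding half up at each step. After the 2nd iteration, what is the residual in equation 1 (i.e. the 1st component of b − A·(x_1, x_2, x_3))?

-2.069

Iteration 1:
  x_1 = (11 - (3)·1.000 - (-3)·1.000) / (10) = 1.100
  x_2 = (-7 - (3)·1.000 - (-1)·1.000) / (5) = -1.800
  x_3 = (2 - (1)·1.000 - (2)·1.000) / (-6) = 0.167
Iteration 2:
  x_1 = (11 - (3)·-1.800 - (-3)·0.167) / (10) = 1.690
  x_2 = (-7 - (3)·1.100 - (-1)·0.167) / (5) = -2.027
  x_3 = (2 - (1)·1.100 - (2)·-1.800) / (-6) = -0.750
Residual b − A·x = (-2.069, -2.685, -0.136)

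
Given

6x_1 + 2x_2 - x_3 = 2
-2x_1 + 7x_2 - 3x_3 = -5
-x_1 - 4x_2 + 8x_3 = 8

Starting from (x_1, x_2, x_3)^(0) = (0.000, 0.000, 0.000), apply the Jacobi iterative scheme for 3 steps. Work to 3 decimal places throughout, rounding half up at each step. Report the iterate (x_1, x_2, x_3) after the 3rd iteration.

Iteration 1:
  x_1 = (2 - (2)·0.000 - (-1)·0.000) / (6) = 0.333
  x_2 = (-5 - (-2)·0.000 - (-3)·0.000) / (7) = -0.714
  x_3 = (8 - (-1)·0.000 - (-4)·0.000) / (8) = 1.000
Iteration 2:
  x_1 = (2 - (2)·-0.714 - (-1)·1.000) / (6) = 0.738
  x_2 = (-5 - (-2)·0.333 - (-3)·1.000) / (7) = -0.191
  x_3 = (8 - (-1)·0.333 - (-4)·-0.714) / (8) = 0.685
Iteration 3:
  x_1 = (2 - (2)·-0.191 - (-1)·0.685) / (6) = 0.511
  x_2 = (-5 - (-2)·0.738 - (-3)·0.685) / (7) = -0.210
  x_3 = (8 - (-1)·0.738 - (-4)·-0.191) / (8) = 0.997

(0.511, -0.210, 0.997)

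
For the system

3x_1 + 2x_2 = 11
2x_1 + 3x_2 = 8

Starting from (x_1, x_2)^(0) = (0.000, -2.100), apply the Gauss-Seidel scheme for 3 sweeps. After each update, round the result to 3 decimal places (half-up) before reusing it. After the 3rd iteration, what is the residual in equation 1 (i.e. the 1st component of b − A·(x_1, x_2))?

-0.549

Iteration 1:
  x_1 = (11 - (2)·-2.100) / (3) = 5.067
  x_2 = (8 - (2)·5.067) / (3) = -0.711
Iteration 2:
  x_1 = (11 - (2)·-0.711) / (3) = 4.141
  x_2 = (8 - (2)·4.141) / (3) = -0.094
Iteration 3:
  x_1 = (11 - (2)·-0.094) / (3) = 3.729
  x_2 = (8 - (2)·3.729) / (3) = 0.181
Residual b − A·x = (-0.549, -0.001)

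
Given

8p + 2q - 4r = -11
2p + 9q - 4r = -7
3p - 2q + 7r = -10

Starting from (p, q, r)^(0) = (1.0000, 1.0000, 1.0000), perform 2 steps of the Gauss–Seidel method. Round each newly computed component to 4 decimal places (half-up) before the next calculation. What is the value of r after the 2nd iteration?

-0.8689

Iteration 1:
  p = (-11 - (2)·1.0000 - (-4)·1.0000) / (8) = -1.1250
  q = (-7 - (2)·-1.1250 - (-4)·1.0000) / (9) = -0.0833
  r = (-10 - (3)·-1.1250 - (-2)·-0.0833) / (7) = -0.9702
Iteration 2:
  p = (-11 - (2)·-0.0833 - (-4)·-0.9702) / (8) = -1.8393
  q = (-7 - (2)·-1.8393 - (-4)·-0.9702) / (9) = -0.8002
  r = (-10 - (3)·-1.8393 - (-2)·-0.8002) / (7) = -0.8689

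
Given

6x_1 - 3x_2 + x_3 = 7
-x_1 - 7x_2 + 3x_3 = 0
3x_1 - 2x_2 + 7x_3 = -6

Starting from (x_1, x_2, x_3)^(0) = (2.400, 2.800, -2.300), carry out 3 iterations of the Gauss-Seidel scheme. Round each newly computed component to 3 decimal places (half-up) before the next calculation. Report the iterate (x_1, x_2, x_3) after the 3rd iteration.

(0.826, -0.796, -1.439)

Iteration 1:
  x_1 = (7 - (-3)·2.800 - (1)·-2.300) / (6) = 2.950
  x_2 = (0 - (-1)·2.950 - (3)·-2.300) / (-7) = -1.407
  x_3 = (-6 - (3)·2.950 - (-2)·-1.407) / (7) = -2.523
Iteration 2:
  x_1 = (7 - (-3)·-1.407 - (1)·-2.523) / (6) = 0.884
  x_2 = (0 - (-1)·0.884 - (3)·-2.523) / (-7) = -1.208
  x_3 = (-6 - (3)·0.884 - (-2)·-1.208) / (7) = -1.581
Iteration 3:
  x_1 = (7 - (-3)·-1.208 - (1)·-1.581) / (6) = 0.826
  x_2 = (0 - (-1)·0.826 - (3)·-1.581) / (-7) = -0.796
  x_3 = (-6 - (3)·0.826 - (-2)·-0.796) / (7) = -1.439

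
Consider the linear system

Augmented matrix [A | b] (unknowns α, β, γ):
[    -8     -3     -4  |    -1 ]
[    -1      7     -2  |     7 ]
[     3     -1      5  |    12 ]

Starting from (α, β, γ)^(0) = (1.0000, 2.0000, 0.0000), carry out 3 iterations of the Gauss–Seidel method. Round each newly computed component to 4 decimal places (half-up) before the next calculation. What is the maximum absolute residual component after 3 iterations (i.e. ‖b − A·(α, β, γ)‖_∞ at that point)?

Iteration 1:
  α = (-1 - (-3)·2.0000 - (-4)·0.0000) / (-8) = -0.6250
  β = (7 - (-1)·-0.6250 - (-2)·0.0000) / (7) = 0.9107
  γ = (12 - (3)·-0.6250 - (-1)·0.9107) / (5) = 2.9571
Iteration 2:
  α = (-1 - (-3)·0.9107 - (-4)·2.9571) / (-8) = -1.6951
  β = (7 - (-1)·-1.6951 - (-2)·2.9571) / (7) = 1.6027
  γ = (12 - (3)·-1.6951 - (-1)·1.6027) / (5) = 3.7376
Iteration 3:
  α = (-1 - (-3)·1.6027 - (-4)·3.7376) / (-8) = -2.3448
  β = (7 - (-1)·-2.3448 - (-2)·3.7376) / (7) = 1.7329
  γ = (12 - (3)·-2.3448 - (-1)·1.7329) / (5) = 4.1535
Residual b − A·x = (2.0543, 0.8319, -0.0002); ∞-norm = 2.0543

2.0543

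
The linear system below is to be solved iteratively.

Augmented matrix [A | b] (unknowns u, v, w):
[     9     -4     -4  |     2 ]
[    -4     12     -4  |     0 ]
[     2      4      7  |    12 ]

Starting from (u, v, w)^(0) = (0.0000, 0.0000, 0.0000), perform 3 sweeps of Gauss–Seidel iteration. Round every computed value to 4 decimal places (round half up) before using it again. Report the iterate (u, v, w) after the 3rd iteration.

(1.0247, 0.6569, 1.0461)

Iteration 1:
  u = (2 - (-4)·0.0000 - (-4)·0.0000) / (9) = 0.2222
  v = (0 - (-4)·0.2222 - (-4)·0.0000) / (12) = 0.0741
  w = (12 - (2)·0.2222 - (4)·0.0741) / (7) = 1.6085
Iteration 2:
  u = (2 - (-4)·0.0741 - (-4)·1.6085) / (9) = 0.9700
  v = (0 - (-4)·0.9700 - (-4)·1.6085) / (12) = 0.8595
  w = (12 - (2)·0.9700 - (4)·0.8595) / (7) = 0.9460
Iteration 3:
  u = (2 - (-4)·0.8595 - (-4)·0.9460) / (9) = 1.0247
  v = (0 - (-4)·1.0247 - (-4)·0.9460) / (12) = 0.6569
  w = (12 - (2)·1.0247 - (4)·0.6569) / (7) = 1.0461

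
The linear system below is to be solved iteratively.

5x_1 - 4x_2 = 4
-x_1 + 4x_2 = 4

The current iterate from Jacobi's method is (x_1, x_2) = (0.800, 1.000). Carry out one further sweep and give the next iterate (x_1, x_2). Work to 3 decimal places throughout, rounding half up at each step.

(1.600, 1.200)

One sweep:
  x_1 = (4 - (-4)·1.000) / (5) = 1.600
  x_2 = (4 - (-1)·0.800) / (4) = 1.200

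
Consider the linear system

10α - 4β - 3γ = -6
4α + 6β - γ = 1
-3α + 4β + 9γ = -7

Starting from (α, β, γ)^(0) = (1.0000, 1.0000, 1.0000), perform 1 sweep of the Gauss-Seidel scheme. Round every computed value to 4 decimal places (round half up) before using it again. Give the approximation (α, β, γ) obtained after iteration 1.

(0.1000, 0.2667, -0.8630)

Iteration 1:
  α = (-6 - (-4)·1.0000 - (-3)·1.0000) / (10) = 0.1000
  β = (1 - (4)·0.1000 - (-1)·1.0000) / (6) = 0.2667
  γ = (-7 - (-3)·0.1000 - (4)·0.2667) / (9) = -0.8630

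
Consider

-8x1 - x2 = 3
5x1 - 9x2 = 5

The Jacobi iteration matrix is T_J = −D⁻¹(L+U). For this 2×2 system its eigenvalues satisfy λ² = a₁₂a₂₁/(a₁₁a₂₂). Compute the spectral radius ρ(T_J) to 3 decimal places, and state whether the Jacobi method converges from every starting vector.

a₁₂a₂₁/(a₁₁a₂₂) = (-1)·(5) / ((-8)·(-9)) = -0.069444
ρ = √|-0.069444| = √0.069444 = 0.264
ρ < 1, so Jacobi converges

0.264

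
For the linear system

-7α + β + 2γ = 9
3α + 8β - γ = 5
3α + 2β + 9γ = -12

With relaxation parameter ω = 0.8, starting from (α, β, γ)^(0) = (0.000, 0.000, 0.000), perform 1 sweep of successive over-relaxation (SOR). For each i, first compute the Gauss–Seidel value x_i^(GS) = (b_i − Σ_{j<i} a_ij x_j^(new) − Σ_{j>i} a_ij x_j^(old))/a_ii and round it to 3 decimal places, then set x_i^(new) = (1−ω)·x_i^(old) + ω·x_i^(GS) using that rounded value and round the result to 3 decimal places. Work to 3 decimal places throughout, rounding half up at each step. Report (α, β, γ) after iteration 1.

Iteration 1:
  α: GS value = (9 - (1)·0.000 - (2)·0.000) / (-7) = -1.286;  α ← (1−ω)·0.000 + ω·-1.286 = -1.029
  β: GS value = (5 - (3)·-1.029 - (-1)·0.000) / (8) = 1.011;  β ← (1−ω)·0.000 + ω·1.011 = 0.809
  γ: GS value = (-12 - (3)·-1.029 - (2)·0.809) / (9) = -1.170;  γ ← (1−ω)·0.000 + ω·-1.170 = -0.936

(-1.029, 0.809, -0.936)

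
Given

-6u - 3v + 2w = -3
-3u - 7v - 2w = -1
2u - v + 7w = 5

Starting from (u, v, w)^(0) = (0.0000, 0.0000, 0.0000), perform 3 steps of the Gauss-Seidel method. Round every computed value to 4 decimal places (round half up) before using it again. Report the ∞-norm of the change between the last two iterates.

Iteration 1:
  u = (-3 - (-3)·0.0000 - (2)·0.0000) / (-6) = 0.5000
  v = (-1 - (-3)·0.5000 - (-2)·0.0000) / (-7) = -0.0714
  w = (5 - (2)·0.5000 - (-1)·-0.0714) / (7) = 0.5612
Iteration 2:
  u = (-3 - (-3)·-0.0714 - (2)·0.5612) / (-6) = 0.7228
  v = (-1 - (-3)·0.7228 - (-2)·0.5612) / (-7) = -0.3273
  w = (5 - (2)·0.7228 - (-1)·-0.3273) / (7) = 0.4610
Iteration 3:
  u = (-3 - (-3)·-0.3273 - (2)·0.4610) / (-6) = 0.8173
  v = (-1 - (-3)·0.8173 - (-2)·0.4610) / (-7) = -0.3391
  w = (5 - (2)·0.8173 - (-1)·-0.3391) / (7) = 0.4323
Change: (0.0945, -0.0118, -0.0287) → max |·| = 0.0945

0.0945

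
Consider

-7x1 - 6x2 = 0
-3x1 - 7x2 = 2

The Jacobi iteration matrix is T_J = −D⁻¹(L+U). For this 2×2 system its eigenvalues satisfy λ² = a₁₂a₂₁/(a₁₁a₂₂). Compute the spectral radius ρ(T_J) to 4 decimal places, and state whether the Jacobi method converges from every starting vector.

0.6061

a₁₂a₂₁/(a₁₁a₂₂) = (-6)·(-3) / ((-7)·(-7)) = 0.367347
ρ = √|0.367347| = √0.367347 = 0.6061
ρ < 1, so Jacobi converges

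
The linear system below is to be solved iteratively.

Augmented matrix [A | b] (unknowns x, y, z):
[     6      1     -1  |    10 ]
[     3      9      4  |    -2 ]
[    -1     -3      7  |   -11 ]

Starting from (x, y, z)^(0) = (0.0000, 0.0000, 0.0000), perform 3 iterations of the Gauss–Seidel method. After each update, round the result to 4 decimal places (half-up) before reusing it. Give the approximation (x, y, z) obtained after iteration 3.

(1.4397, -0.1025, -1.4097)

Iteration 1:
  x = (10 - (1)·0.0000 - (-1)·0.0000) / (6) = 1.6667
  y = (-2 - (3)·1.6667 - (4)·0.0000) / (9) = -0.7778
  z = (-11 - (-1)·1.6667 - (-3)·-0.7778) / (7) = -1.6667
Iteration 2:
  x = (10 - (1)·-0.7778 - (-1)·-1.6667) / (6) = 1.5185
  y = (-2 - (3)·1.5185 - (4)·-1.6667) / (9) = 0.0124
  z = (-11 - (-1)·1.5185 - (-3)·0.0124) / (7) = -1.3492
Iteration 3:
  x = (10 - (1)·0.0124 - (-1)·-1.3492) / (6) = 1.4397
  y = (-2 - (3)·1.4397 - (4)·-1.3492) / (9) = -0.1025
  z = (-11 - (-1)·1.4397 - (-3)·-0.1025) / (7) = -1.4097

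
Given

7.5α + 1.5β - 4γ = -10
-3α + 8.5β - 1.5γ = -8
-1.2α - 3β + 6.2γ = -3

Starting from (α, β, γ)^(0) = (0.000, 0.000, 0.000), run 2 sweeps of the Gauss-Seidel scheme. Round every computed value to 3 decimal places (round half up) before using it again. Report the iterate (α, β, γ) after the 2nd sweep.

Iteration 1:
  α = (-10 - (1.5)·0.000 - (-4)·0.000) / (7.5) = -1.333
  β = (-8 - (-3)·-1.333 - (-1.5)·0.000) / (8.5) = -1.412
  γ = (-3 - (-1.2)·-1.333 - (-3)·-1.412) / (6.2) = -1.425
Iteration 2:
  α = (-10 - (1.5)·-1.412 - (-4)·-1.425) / (7.5) = -1.811
  β = (-8 - (-3)·-1.811 - (-1.5)·-1.425) / (8.5) = -1.832
  γ = (-3 - (-1.2)·-1.811 - (-3)·-1.832) / (6.2) = -1.721

(-1.811, -1.832, -1.721)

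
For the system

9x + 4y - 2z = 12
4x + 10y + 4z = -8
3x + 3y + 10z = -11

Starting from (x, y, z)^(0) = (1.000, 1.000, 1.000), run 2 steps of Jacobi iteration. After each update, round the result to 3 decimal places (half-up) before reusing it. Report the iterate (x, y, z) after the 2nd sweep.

(1.667, -0.564, -0.953)

Iteration 1:
  x = (12 - (4)·1.000 - (-2)·1.000) / (9) = 1.111
  y = (-8 - (4)·1.000 - (4)·1.000) / (10) = -1.600
  z = (-11 - (3)·1.000 - (3)·1.000) / (10) = -1.700
Iteration 2:
  x = (12 - (4)·-1.600 - (-2)·-1.700) / (9) = 1.667
  y = (-8 - (4)·1.111 - (4)·-1.700) / (10) = -0.564
  z = (-11 - (3)·1.111 - (3)·-1.600) / (10) = -0.953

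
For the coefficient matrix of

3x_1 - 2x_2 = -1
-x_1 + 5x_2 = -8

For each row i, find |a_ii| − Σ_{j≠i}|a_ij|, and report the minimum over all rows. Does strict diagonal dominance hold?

row 1: |3| − (2) = 1
row 2: |5| − (1) = 4
minimum over rows = 1 → strictly diagonally dominant (convergence guaranteed)

1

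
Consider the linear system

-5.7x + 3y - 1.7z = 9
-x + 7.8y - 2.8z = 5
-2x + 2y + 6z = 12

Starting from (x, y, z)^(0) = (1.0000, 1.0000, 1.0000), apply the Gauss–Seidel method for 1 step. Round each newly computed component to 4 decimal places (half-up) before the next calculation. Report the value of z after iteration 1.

1.2741

Iteration 1:
  x = (9 - (3)·1.0000 - (-1.7)·1.0000) / (-5.7) = -1.3509
  y = (5 - (-1)·-1.3509 - (-2.8)·1.0000) / (7.8) = 0.8268
  z = (12 - (-2)·-1.3509 - (2)·0.8268) / (6) = 1.2741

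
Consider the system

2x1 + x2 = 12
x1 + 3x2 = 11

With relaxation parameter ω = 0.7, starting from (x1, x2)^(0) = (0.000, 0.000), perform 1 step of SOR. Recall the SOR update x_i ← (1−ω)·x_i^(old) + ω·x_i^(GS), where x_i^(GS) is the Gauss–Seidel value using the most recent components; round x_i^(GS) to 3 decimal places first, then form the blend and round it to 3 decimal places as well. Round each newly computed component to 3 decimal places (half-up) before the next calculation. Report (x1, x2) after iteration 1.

(4.200, 1.587)

Iteration 1:
  x1: GS value = (12 - (1)·0.000) / (2) = 6.000;  x1 ← (1−ω)·0.000 + ω·6.000 = 4.200
  x2: GS value = (11 - (1)·4.200) / (3) = 2.267;  x2 ← (1−ω)·0.000 + ω·2.267 = 1.587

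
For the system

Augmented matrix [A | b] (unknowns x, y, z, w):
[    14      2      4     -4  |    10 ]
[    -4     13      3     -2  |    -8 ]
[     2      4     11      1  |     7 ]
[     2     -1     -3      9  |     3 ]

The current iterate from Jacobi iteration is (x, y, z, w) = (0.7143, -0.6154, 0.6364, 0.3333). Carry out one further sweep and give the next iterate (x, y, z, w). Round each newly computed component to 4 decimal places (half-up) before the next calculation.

(0.7156, -0.4912, 0.7000, 0.3184)

One sweep:
  x = (10 - (2)·-0.6154 - (4)·0.6364 - (-4)·0.3333) / (14) = 0.7156
  y = (-8 - (-4)·0.7143 - (3)·0.6364 - (-2)·0.3333) / (13) = -0.4912
  z = (7 - (2)·0.7143 - (4)·-0.6154 - (1)·0.3333) / (11) = 0.7000
  w = (3 - (2)·0.7143 - (-1)·-0.6154 - (-3)·0.6364) / (9) = 0.3184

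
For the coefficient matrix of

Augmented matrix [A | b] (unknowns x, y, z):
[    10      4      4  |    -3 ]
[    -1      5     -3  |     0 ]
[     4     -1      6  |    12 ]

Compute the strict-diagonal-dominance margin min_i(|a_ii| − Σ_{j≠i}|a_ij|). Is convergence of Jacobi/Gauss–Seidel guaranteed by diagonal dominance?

1

row 1: |10| − (4+4) = 2
row 2: |5| − (1+3) = 1
row 3: |6| − (4+1) = 1
minimum over rows = 1 → strictly diagonally dominant (convergence guaranteed)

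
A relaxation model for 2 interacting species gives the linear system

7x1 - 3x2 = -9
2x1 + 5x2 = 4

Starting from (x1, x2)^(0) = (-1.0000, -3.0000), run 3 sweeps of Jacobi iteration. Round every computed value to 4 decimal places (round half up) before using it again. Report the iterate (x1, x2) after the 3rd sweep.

(-0.5020, 1.1086)

Iteration 1:
  x1 = (-9 - (-3)·-3.0000) / (7) = -2.5714
  x2 = (4 - (2)·-1.0000) / (5) = 1.2000
Iteration 2:
  x1 = (-9 - (-3)·1.2000) / (7) = -0.7714
  x2 = (4 - (2)·-2.5714) / (5) = 1.8286
Iteration 3:
  x1 = (-9 - (-3)·1.8286) / (7) = -0.5020
  x2 = (4 - (2)·-0.7714) / (5) = 1.1086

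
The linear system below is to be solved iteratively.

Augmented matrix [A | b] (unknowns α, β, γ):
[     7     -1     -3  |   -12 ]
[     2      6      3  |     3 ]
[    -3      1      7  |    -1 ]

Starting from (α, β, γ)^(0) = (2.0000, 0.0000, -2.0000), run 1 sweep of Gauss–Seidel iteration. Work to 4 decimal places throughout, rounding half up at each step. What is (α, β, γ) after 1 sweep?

(-2.5714, 2.3571, -1.5816)

Iteration 1:
  α = (-12 - (-1)·0.0000 - (-3)·-2.0000) / (7) = -2.5714
  β = (3 - (2)·-2.5714 - (3)·-2.0000) / (6) = 2.3571
  γ = (-1 - (-3)·-2.5714 - (1)·2.3571) / (7) = -1.5816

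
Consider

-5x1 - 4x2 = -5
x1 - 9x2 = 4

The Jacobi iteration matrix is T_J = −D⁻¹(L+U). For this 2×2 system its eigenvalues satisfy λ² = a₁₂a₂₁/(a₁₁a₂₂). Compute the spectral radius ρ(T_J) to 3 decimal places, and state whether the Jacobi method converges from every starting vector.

a₁₂a₂₁/(a₁₁a₂₂) = (-4)·(1) / ((-5)·(-9)) = -0.088889
ρ = √|-0.088889| = √0.088889 = 0.298
ρ < 1, so Jacobi converges

0.298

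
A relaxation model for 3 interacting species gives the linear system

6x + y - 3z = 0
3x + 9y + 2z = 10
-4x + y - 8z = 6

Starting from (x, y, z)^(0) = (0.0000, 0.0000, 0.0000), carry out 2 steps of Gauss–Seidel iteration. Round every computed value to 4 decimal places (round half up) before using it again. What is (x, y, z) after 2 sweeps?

Iteration 1:
  x = (0 - (1)·0.0000 - (-3)·0.0000) / (6) = 0.0000
  y = (10 - (3)·0.0000 - (2)·0.0000) / (9) = 1.1111
  z = (6 - (-4)·0.0000 - (1)·1.1111) / (-8) = -0.6111
Iteration 2:
  x = (0 - (1)·1.1111 - (-3)·-0.6111) / (6) = -0.4907
  y = (10 - (3)·-0.4907 - (2)·-0.6111) / (9) = 1.4105
  z = (6 - (-4)·-0.4907 - (1)·1.4105) / (-8) = -0.3283

(-0.4907, 1.4105, -0.3283)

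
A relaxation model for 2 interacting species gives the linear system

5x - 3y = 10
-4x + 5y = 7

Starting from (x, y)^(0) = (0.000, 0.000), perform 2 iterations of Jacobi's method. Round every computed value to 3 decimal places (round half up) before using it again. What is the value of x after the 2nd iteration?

Iteration 1:
  x = (10 - (-3)·0.000) / (5) = 2.000
  y = (7 - (-4)·0.000) / (5) = 1.400
Iteration 2:
  x = (10 - (-3)·1.400) / (5) = 2.840
  y = (7 - (-4)·2.000) / (5) = 3.000

2.840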